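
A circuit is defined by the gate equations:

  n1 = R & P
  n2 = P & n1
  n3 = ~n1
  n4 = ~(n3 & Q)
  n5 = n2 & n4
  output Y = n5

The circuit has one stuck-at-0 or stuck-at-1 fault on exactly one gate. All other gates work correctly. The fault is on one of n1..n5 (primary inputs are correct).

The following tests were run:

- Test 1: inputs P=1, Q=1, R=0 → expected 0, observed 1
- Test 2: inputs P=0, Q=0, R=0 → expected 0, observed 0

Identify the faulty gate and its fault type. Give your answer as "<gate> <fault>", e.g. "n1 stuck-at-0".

n1 stuck-at-1

Fault-free values for test 1 (P=1, Q=1, R=0): n1=0, n2=0, n3=1, n4=0, n5=0, giving Y=0. Observed 1.
Test 1: faults giving observed 1 are {n1 stuck-at-1, n5 stuck-at-1}.
Test 2 (P=0, Q=0, R=0): fault-free n1=0, n2=0, n3=1, n4=1, n5=0 → 0; observed 0. Eliminates n5 stuck-at-1.
Only n1 stuck-at-1 is consistent with every test.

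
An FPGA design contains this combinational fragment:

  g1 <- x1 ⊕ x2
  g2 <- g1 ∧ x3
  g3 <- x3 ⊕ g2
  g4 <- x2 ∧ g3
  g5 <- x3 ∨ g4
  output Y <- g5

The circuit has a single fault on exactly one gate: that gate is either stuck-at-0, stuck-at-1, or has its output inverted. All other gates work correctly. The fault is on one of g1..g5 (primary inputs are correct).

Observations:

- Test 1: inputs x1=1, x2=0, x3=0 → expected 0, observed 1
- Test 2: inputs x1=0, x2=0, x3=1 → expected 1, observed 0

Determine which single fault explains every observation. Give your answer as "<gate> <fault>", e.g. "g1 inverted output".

g5 inverted output

Fault-free values for test 1 (x1=1, x2=0, x3=0): g1=1, g2=0, g3=0, g4=0, g5=0, giving Y=0. Observed 1.
Test 1: faults giving observed 1 are {g4 stuck-at-1, g4 inverted output, g5 stuck-at-1, g5 inverted output}.
Test 2 (x1=0, x2=0, x3=1): fault-free g1=0, g2=0, g3=1, g4=0, g5=1 → 1; observed 0. Eliminates g4 stuck-at-1, g4 inverted output, g5 stuck-at-1.
Only g5 inverted output is consistent with every test.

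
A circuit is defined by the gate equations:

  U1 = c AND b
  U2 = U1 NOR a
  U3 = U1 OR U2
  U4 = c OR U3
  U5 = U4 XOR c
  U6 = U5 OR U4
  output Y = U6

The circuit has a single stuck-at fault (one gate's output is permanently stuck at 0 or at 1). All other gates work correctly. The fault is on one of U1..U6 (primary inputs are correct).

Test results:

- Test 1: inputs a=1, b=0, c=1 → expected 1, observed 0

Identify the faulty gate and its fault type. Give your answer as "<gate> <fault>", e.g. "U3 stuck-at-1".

Fault-free values for test 1 (a=1, b=0, c=1): U1=0, U2=0, U3=0, U4=1, U5=0, U6=1, giving Y=1. Observed 0.
Test 1: faults giving observed 0 are {U6 stuck-at-0}.
Only U6 stuck-at-0 is consistent with every test.

U6 stuck-at-0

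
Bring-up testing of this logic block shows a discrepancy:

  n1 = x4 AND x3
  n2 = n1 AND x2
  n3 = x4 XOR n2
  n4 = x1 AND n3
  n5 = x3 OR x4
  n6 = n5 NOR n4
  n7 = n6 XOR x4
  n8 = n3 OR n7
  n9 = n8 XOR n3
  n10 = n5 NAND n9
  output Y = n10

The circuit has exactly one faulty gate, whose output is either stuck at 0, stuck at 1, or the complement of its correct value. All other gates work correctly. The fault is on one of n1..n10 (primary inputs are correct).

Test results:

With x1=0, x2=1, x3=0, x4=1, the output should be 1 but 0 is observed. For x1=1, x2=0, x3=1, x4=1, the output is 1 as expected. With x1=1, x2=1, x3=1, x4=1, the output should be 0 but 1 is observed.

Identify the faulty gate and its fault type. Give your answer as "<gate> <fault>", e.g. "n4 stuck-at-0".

n1 inverted output

Fault-free values for test 1 (x1=0, x2=1, x3=0, x4=1): n1=0, n2=0, n3=1, n4=0, n5=1, n6=0, n7=1, n8=1, n9=0, n10=1, giving Y=1. Observed 0.
Test 1: faults giving observed 0 are {n1 stuck-at-1, n1 inverted output, n2 stuck-at-1, n2 inverted output, n3 stuck-at-0, n3 inverted output, n8 stuck-at-0, n8 inverted output, n9 stuck-at-1, n9 inverted output, n10 stuck-at-0, n10 inverted output}.
Test 2 (x1=1, x2=0, x3=1, x4=1): fault-free n1=1, n2=0, n3=1, n4=1, n5=1, n6=0, n7=1, n8=1, n9=0, n10=1 → 1; observed 1. Eliminates n2 stuck-at-1, n2 inverted output, n3 stuck-at-0, n3 inverted output, n8 stuck-at-0, n8 inverted output, n9 stuck-at-1, n9 inverted output, n10 stuck-at-0, n10 inverted output.
Test 3 (x1=1, x2=1, x3=1, x4=1): fault-free n1=1, n2=1, n3=0, n4=0, n5=1, n6=0, n7=1, n8=1, n9=1, n10=0 → 0; observed 1. Eliminates n1 stuck-at-1.
Only n1 inverted output is consistent with every test.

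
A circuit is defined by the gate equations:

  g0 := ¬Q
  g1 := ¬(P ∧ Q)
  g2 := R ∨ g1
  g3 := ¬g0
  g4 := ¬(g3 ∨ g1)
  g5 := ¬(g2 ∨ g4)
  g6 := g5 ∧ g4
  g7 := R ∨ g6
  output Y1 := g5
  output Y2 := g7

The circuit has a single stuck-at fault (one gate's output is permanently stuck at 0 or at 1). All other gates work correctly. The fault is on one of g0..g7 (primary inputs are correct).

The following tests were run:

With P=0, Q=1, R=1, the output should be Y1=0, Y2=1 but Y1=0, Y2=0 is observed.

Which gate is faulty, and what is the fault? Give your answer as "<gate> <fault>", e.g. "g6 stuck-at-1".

Fault-free values for test 1 (P=0, Q=1, R=1): g0=0, g1=1, g2=1, g3=1, g4=0, g5=0, g6=0, g7=1, giving Y1=0, Y2=1. Observed Y1=0, Y2=0.
Test 1: faults giving observed Y1=0, Y2=0 are {g7 stuck-at-0}.
Only g7 stuck-at-0 is consistent with every test.

g7 stuck-at-0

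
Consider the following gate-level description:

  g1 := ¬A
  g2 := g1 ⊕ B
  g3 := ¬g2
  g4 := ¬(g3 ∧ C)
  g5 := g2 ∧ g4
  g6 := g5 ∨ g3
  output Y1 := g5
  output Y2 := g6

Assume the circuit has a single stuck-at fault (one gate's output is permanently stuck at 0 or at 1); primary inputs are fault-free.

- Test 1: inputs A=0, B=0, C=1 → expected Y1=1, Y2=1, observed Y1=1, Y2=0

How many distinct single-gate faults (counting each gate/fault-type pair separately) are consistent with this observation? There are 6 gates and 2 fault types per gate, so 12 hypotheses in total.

1

Fault-free: g1=1, g2=1, g3=0, g4=1, g5=1, g6=1 → Y1=1, Y2=1. Observed Y1=1, Y2=0.
  g1 stuck-at-0: output Y1=0, Y2=1 ✗
  g1 stuck-at-1: output Y1=1, Y2=1 ✗
  g2 stuck-at-0: output Y1=0, Y2=1 ✗
  g2 stuck-at-1: output Y1=1, Y2=1 ✗
  g3 stuck-at-0: output Y1=1, Y2=1 ✗
  g3 stuck-at-1: output Y1=0, Y2=1 ✗
  g4 stuck-at-0: output Y1=0, Y2=0 ✗
  g4 stuck-at-1: output Y1=1, Y2=1 ✗
  g5 stuck-at-0: output Y1=0, Y2=0 ✗
  g5 stuck-at-1: output Y1=1, Y2=1 ✗
  g6 stuck-at-0: output Y1=1, Y2=0 ✓
  g6 stuck-at-1: output Y1=1, Y2=1 ✗
Consistent faults: {g6 stuck-at-0} — 1 in all.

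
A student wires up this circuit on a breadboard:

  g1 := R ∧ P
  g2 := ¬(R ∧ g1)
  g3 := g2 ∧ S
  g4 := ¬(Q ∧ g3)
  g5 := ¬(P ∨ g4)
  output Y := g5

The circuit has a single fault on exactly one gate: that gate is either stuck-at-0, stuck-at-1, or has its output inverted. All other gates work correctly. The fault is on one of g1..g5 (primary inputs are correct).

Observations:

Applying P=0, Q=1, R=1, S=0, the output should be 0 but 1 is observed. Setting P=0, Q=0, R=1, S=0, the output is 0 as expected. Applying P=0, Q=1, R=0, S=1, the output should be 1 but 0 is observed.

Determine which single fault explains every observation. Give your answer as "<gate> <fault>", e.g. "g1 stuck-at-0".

g3 inverted output

Fault-free values for test 1 (P=0, Q=1, R=1, S=0): g1=0, g2=1, g3=0, g4=1, g5=0, giving Y=0. Observed 1.
Test 1: faults giving observed 1 are {g3 stuck-at-1, g3 inverted output, g4 stuck-at-0, g4 inverted output, g5 stuck-at-1, g5 inverted output}.
Test 2 (P=0, Q=0, R=1, S=0): fault-free g1=0, g2=1, g3=0, g4=1, g5=0 → 0; observed 0. Eliminates g4 stuck-at-0, g4 inverted output, g5 stuck-at-1, g5 inverted output.
Test 3 (P=0, Q=1, R=0, S=1): fault-free g1=0, g2=1, g3=1, g4=0, g5=1 → 1; observed 0. Eliminates g3 stuck-at-1.
Only g3 inverted output is consistent with every test.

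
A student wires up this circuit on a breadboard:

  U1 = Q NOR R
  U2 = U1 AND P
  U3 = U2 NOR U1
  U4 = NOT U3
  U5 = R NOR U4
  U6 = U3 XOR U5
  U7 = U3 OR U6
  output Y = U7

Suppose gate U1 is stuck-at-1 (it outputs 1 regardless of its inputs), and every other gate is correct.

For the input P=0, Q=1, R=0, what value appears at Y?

Propagate with U1 forced: U1=1 [stuck-at-1], U2=0, U3=0, U4=1, U5=0, U6=0, U7=0.
So Y = 0. (Without the fault it would be 1.)

0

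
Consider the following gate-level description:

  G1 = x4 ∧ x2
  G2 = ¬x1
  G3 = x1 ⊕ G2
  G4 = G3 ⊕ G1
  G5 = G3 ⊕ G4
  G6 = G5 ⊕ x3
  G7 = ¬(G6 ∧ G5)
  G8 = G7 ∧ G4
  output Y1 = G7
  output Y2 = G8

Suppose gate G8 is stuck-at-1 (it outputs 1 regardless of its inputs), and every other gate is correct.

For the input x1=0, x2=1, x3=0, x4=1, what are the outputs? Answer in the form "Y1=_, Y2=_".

Propagate with G8 forced: G1=1, G2=1, G3=1, G4=0, G5=1, G6=1, G7=0, G8=1 [stuck-at-1].
So the outputs are Y1=0, Y2=1. (Without the fault they would be Y1=0, Y2=0.)

Y1=0, Y2=1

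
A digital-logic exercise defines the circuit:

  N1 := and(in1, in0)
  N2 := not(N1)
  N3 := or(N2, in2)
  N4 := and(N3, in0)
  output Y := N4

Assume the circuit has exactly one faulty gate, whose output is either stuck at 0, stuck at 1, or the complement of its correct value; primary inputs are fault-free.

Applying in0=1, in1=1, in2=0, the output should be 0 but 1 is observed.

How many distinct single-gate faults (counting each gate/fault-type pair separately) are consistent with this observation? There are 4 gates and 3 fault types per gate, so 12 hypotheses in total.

Fault-free: N1=1, N2=0, N3=0, N4=0 → 0. Observed 1.
  N1 stuck-at-0: output 1 ✓
  N1 stuck-at-1: output 0 ✗
  N1 inverted output: output 1 ✓
  N2 stuck-at-0: output 0 ✗
  N2 stuck-at-1: output 1 ✓
  N2 inverted output: output 1 ✓
  N3 stuck-at-0: output 0 ✗
  N3 stuck-at-1: output 1 ✓
  N3 inverted output: output 1 ✓
  N4 stuck-at-0: output 0 ✗
  N4 stuck-at-1: output 1 ✓
  N4 inverted output: output 1 ✓
Consistent faults: {N1 stuck-at-0, N1 inverted output, N2 stuck-at-1, N2 inverted output, N3 stuck-at-1, N3 inverted output, N4 stuck-at-1, N4 inverted output} — 8 in all.

8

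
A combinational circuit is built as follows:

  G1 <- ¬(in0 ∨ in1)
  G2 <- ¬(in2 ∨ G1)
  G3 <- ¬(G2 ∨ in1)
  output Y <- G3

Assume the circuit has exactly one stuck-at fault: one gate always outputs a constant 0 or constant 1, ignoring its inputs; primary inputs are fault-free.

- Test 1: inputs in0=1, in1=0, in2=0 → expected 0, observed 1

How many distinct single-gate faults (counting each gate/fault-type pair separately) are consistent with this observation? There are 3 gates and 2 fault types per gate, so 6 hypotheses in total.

3

Fault-free: G1=0, G2=1, G3=0 → 0. Observed 1.
  G1 stuck-at-0: output 0 ✗
  G1 stuck-at-1: output 1 ✓
  G2 stuck-at-0: output 1 ✓
  G2 stuck-at-1: output 0 ✗
  G3 stuck-at-0: output 0 ✗
  G3 stuck-at-1: output 1 ✓
Consistent faults: {G1 stuck-at-1, G2 stuck-at-0, G3 stuck-at-1} — 3 in all.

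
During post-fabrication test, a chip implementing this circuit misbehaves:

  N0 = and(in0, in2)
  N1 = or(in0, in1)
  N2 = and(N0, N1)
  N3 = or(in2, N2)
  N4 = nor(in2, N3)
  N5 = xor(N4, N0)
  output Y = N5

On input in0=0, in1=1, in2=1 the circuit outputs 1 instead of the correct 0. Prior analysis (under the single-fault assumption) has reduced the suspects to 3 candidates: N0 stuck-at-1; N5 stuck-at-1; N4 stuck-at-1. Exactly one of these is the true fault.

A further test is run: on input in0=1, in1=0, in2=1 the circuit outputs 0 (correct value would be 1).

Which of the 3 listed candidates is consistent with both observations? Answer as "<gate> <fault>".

N4 stuck-at-1

Evaluate each candidate on input in0=1, in1=0, in2=1:
  N0 stuck-at-1: N0=1 [stuck-at-1], N1=1, N2=1, N3=1, N4=0, N5=1 → 1 — eliminated
  N5 stuck-at-1: N0=1, N1=1, N2=1, N3=1, N4=0, N5=1 [stuck-at-1] → 1 — eliminated
  N4 stuck-at-1: N0=1, N1=1, N2=1, N3=1, N4=1 [stuck-at-1], N5=0 → 0 — matches
Only N4 stuck-at-1 reproduces the observed 0.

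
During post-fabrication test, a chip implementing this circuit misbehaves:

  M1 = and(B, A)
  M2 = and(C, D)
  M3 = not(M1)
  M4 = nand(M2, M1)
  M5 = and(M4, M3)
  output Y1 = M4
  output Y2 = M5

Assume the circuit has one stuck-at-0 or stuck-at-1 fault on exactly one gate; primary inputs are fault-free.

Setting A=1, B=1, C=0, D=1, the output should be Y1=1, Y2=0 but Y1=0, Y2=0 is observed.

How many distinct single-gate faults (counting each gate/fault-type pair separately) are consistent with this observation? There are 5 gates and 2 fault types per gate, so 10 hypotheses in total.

2

Fault-free: M1=1, M2=0, M3=0, M4=1, M5=0 → Y1=1, Y2=0. Observed Y1=0, Y2=0.
  M1 stuck-at-0: output Y1=1, Y2=1 ✗
  M1 stuck-at-1: output Y1=1, Y2=0 ✗
  M2 stuck-at-0: output Y1=1, Y2=0 ✗
  M2 stuck-at-1: output Y1=0, Y2=0 ✓
  M3 stuck-at-0: output Y1=1, Y2=0 ✗
  M3 stuck-at-1: output Y1=1, Y2=1 ✗
  M4 stuck-at-0: output Y1=0, Y2=0 ✓
  M4 stuck-at-1: output Y1=1, Y2=0 ✗
  M5 stuck-at-0: output Y1=1, Y2=0 ✗
  M5 stuck-at-1: output Y1=1, Y2=1 ✗
Consistent faults: {M2 stuck-at-1, M4 stuck-at-0} — 2 in all.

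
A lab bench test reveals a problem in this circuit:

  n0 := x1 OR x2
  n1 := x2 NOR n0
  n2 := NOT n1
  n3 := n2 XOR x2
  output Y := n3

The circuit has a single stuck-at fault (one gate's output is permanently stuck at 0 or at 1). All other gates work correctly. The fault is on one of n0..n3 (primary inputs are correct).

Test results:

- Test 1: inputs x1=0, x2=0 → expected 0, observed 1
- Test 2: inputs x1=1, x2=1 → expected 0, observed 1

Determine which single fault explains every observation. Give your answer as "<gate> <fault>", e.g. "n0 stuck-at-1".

Fault-free values for test 1 (x1=0, x2=0): n0=0, n1=1, n2=0, n3=0, giving Y=0. Observed 1.
Test 1: faults giving observed 1 are {n0 stuck-at-1, n1 stuck-at-0, n2 stuck-at-1, n3 stuck-at-1}.
Test 2 (x1=1, x2=1): fault-free n0=1, n1=0, n2=1, n3=0 → 0; observed 1. Eliminates n0 stuck-at-1, n1 stuck-at-0, n2 stuck-at-1.
Only n3 stuck-at-1 is consistent with every test.

n3 stuck-at-1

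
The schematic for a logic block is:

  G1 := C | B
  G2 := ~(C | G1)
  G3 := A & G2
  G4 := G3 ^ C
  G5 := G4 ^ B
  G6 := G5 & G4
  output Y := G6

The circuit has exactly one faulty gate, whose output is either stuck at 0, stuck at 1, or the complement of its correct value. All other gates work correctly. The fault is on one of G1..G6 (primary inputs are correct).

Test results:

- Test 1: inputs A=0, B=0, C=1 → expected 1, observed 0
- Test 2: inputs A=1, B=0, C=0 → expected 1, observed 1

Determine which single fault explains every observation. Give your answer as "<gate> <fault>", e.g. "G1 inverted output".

G3 stuck-at-1

Fault-free values for test 1 (A=0, B=0, C=1): G1=1, G2=0, G3=0, G4=1, G5=1, G6=1, giving Y=1. Observed 0.
Test 1: faults giving observed 0 are {G3 stuck-at-1, G3 inverted output, G4 stuck-at-0, G4 inverted output, G5 stuck-at-0, G5 inverted output, G6 stuck-at-0, G6 inverted output}.
Test 2 (A=1, B=0, C=0): fault-free G1=0, G2=1, G3=1, G4=1, G5=1, G6=1 → 1; observed 1. Eliminates G3 inverted output, G4 stuck-at-0, G4 inverted output, G5 stuck-at-0, G5 inverted output, G6 stuck-at-0, G6 inverted output.
Only G3 stuck-at-1 is consistent with every test.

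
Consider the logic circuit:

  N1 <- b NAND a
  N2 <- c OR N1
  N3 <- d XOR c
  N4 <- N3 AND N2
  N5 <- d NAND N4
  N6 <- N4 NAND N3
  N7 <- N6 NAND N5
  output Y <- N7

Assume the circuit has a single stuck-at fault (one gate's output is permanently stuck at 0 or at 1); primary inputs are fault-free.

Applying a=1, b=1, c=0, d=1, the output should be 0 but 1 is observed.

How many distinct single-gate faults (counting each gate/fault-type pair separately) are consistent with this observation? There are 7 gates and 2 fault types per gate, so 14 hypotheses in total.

Fault-free: N1=0, N2=0, N3=1, N4=0, N5=1, N6=1, N7=0 → 0. Observed 1.
  N1 stuck-at-0: output 0 ✗
  N1 stuck-at-1: output 1 ✓
  N2 stuck-at-0: output 0 ✗
  N2 stuck-at-1: output 1 ✓
  N3 stuck-at-0: output 0 ✗
  N3 stuck-at-1: output 0 ✗
  N4 stuck-at-0: output 0 ✗
  N4 stuck-at-1: output 1 ✓
  N5 stuck-at-0: output 1 ✓
  N5 stuck-at-1: output 0 ✗
  N6 stuck-at-0: output 1 ✓
  N6 stuck-at-1: output 0 ✗
  N7 stuck-at-0: output 0 ✗
  N7 stuck-at-1: output 1 ✓
Consistent faults: {N1 stuck-at-1, N2 stuck-at-1, N4 stuck-at-1, N5 stuck-at-0, N6 stuck-at-0, N7 stuck-at-1} — 6 in all.

6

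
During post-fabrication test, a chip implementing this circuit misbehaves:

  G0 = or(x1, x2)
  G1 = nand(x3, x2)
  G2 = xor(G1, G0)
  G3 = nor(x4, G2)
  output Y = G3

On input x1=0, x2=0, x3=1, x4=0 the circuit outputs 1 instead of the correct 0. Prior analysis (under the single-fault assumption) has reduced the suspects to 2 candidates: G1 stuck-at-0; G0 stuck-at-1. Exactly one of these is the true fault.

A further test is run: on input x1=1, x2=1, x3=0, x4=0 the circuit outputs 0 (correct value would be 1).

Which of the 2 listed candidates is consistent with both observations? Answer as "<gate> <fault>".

G1 stuck-at-0

Evaluate each candidate on input x1=1, x2=1, x3=0, x4=0:
  G1 stuck-at-0: G0=1, G1=0 [stuck-at-0], G2=1, G3=0 → 0 — matches
  G0 stuck-at-1: G0=1 [stuck-at-1], G1=1, G2=0, G3=1 → 1 — eliminated
Only G1 stuck-at-0 reproduces the observed 0.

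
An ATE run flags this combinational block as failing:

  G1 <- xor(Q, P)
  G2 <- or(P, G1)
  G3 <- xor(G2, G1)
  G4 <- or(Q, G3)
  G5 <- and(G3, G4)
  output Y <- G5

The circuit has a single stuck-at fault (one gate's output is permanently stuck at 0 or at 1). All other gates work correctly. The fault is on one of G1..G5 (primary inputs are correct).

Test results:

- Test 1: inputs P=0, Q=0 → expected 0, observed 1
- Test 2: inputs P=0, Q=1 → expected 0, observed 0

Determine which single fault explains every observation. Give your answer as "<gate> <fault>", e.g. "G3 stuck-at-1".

Fault-free values for test 1 (P=0, Q=0): G1=0, G2=0, G3=0, G4=0, G5=0, giving Y=0. Observed 1.
Test 1: faults giving observed 1 are {G2 stuck-at-1, G3 stuck-at-1, G5 stuck-at-1}.
Test 2 (P=0, Q=1): fault-free G1=1, G2=1, G3=0, G4=1, G5=0 → 0; observed 0. Eliminates G3 stuck-at-1, G5 stuck-at-1.
Only G2 stuck-at-1 is consistent with every test.

G2 stuck-at-1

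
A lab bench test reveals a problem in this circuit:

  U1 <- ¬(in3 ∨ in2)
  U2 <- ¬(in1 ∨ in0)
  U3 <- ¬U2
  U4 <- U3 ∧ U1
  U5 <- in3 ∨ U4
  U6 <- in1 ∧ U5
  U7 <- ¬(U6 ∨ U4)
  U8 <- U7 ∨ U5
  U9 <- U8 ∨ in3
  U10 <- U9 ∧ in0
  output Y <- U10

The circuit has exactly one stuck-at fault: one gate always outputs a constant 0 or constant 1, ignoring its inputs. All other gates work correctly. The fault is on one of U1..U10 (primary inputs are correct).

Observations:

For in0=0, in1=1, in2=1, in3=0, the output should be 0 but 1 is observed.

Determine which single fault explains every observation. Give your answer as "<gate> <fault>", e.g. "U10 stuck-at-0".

U10 stuck-at-1

Fault-free values for test 1 (in0=0, in1=1, in2=1, in3=0): U1=0, U2=0, U3=1, U4=0, U5=0, U6=0, U7=1, U8=1, U9=1, U10=0, giving Y=0. Observed 1.
Test 1: faults giving observed 1 are {U10 stuck-at-1}.
Only U10 stuck-at-1 is consistent with every test.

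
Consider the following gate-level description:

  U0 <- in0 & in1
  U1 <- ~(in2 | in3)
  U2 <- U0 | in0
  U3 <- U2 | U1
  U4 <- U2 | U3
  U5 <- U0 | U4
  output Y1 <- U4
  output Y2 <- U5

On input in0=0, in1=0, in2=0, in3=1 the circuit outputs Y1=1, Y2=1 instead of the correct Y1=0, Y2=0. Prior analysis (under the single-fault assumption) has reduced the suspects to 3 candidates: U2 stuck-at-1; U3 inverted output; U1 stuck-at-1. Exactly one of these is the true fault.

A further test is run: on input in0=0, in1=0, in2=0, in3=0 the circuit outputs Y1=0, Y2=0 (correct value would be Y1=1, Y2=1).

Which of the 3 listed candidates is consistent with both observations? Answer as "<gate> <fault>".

U3 inverted output

Evaluate each candidate on input in0=0, in1=0, in2=0, in3=0:
  U2 stuck-at-1: U0=0, U1=1, U2=1 [stuck-at-1], U3=1, U4=1, U5=1 → Y1=1, Y2=1 — eliminated
  U3 inverted output: U0=0, U1=1, U2=0, U3=0 [inverted output], U4=0, U5=0 → Y1=0, Y2=0 — matches
  U1 stuck-at-1: U0=0, U1=1 [stuck-at-1], U2=0, U3=1, U4=1, U5=1 → Y1=1, Y2=1 — eliminated
Only U3 inverted output reproduces the observed Y1=0, Y2=0.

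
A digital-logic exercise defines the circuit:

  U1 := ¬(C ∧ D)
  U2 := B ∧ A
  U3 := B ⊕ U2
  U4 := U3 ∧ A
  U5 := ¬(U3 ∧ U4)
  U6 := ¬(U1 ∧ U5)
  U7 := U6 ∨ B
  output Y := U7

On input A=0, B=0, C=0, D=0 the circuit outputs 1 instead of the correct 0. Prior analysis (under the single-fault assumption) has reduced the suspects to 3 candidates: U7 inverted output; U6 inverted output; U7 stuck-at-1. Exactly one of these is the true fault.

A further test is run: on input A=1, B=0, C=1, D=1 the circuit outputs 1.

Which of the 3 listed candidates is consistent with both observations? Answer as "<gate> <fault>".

U7 stuck-at-1

Evaluate each candidate on input A=1, B=0, C=1, D=1:
  U7 inverted output: U1=0, U2=0, U3=0, U4=0, U5=1, U6=1, U7=0 [inverted output] → 0 — eliminated
  U6 inverted output: U1=0, U2=0, U3=0, U4=0, U5=1, U6=0 [inverted output], U7=0 → 0 — eliminated
  U7 stuck-at-1: U1=0, U2=0, U3=0, U4=0, U5=1, U6=1, U7=1 [stuck-at-1] → 1 — matches
Only U7 stuck-at-1 reproduces the observed 1.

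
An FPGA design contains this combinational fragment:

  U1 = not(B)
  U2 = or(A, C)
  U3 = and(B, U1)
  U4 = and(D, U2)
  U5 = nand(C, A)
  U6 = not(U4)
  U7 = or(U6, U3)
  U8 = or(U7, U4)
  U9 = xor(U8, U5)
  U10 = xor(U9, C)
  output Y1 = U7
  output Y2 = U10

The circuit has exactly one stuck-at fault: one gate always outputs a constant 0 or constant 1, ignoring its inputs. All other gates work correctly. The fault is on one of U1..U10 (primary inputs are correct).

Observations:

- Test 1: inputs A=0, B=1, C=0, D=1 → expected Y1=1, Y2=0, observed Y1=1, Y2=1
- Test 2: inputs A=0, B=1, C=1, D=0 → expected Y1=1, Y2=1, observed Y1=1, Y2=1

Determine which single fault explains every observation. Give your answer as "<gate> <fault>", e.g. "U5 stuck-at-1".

U10 stuck-at-1

Fault-free values for test 1 (A=0, B=1, C=0, D=1): U1=0, U2=0, U3=0, U4=0, U5=1, U6=1, U7=1, U8=1, U9=0, U10=0, giving Y1=1, Y2=0. Observed Y1=1, Y2=1.
Test 1: faults giving observed Y1=1, Y2=1 are {U5 stuck-at-0, U8 stuck-at-0, U9 stuck-at-1, U10 stuck-at-1}.
Test 2 (A=0, B=1, C=1, D=0): fault-free U1=0, U2=1, U3=0, U4=0, U5=1, U6=1, U7=1, U8=1, U9=0, U10=1 → Y1=1, Y2=1; observed Y1=1, Y2=1. Eliminates U5 stuck-at-0, U8 stuck-at-0, U9 stuck-at-1.
Only U10 stuck-at-1 is consistent with every test.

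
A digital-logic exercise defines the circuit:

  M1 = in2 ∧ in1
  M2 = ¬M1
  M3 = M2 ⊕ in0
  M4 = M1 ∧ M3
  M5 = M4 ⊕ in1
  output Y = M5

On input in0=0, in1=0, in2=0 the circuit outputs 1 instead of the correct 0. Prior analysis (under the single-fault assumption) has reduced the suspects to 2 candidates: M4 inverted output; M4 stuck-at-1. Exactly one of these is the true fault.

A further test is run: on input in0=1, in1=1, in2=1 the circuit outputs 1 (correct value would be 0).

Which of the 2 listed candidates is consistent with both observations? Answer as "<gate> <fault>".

M4 inverted output

Evaluate each candidate on input in0=1, in1=1, in2=1:
  M4 inverted output: M1=1, M2=0, M3=1, M4=0 [inverted output], M5=1 → 1 — matches
  M4 stuck-at-1: M1=1, M2=0, M3=1, M4=1 [stuck-at-1], M5=0 → 0 — eliminated
Only M4 inverted output reproduces the observed 1.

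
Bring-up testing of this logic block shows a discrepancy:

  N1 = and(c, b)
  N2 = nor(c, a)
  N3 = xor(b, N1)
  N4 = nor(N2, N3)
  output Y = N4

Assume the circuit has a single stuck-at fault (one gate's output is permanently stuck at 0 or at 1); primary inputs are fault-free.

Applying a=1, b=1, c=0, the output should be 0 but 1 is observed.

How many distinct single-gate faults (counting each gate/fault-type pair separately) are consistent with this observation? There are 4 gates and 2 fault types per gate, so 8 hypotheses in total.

Fault-free: N1=0, N2=0, N3=1, N4=0 → 0. Observed 1.
  N1 stuck-at-0: output 0 ✗
  N1 stuck-at-1: output 1 ✓
  N2 stuck-at-0: output 0 ✗
  N2 stuck-at-1: output 0 ✗
  N3 stuck-at-0: output 1 ✓
  N3 stuck-at-1: output 0 ✗
  N4 stuck-at-0: output 0 ✗
  N4 stuck-at-1: output 1 ✓
Consistent faults: {N1 stuck-at-1, N3 stuck-at-0, N4 stuck-at-1} — 3 in all.

3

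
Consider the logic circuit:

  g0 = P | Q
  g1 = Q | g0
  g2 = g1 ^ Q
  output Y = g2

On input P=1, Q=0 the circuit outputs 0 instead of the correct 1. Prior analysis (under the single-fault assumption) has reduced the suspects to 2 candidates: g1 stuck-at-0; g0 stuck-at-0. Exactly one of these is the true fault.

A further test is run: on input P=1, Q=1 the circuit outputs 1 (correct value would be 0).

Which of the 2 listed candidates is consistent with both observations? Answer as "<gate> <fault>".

g1 stuck-at-0

Evaluate each candidate on input P=1, Q=1:
  g1 stuck-at-0: g0=1, g1=0 [stuck-at-0], g2=1 → 1 — matches
  g0 stuck-at-0: g0=0 [stuck-at-0], g1=1, g2=0 → 0 — eliminated
Only g1 stuck-at-0 reproduces the observed 1.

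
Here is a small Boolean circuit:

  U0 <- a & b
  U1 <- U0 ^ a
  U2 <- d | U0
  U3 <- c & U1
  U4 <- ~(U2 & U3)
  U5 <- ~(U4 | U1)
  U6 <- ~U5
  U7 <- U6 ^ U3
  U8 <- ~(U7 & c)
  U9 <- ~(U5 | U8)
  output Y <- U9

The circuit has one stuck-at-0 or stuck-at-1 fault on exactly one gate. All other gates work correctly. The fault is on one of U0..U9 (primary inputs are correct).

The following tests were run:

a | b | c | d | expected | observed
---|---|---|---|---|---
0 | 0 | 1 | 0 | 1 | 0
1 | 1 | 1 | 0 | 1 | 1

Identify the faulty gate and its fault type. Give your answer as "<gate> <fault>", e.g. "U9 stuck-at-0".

Fault-free values for test 1 (a=0, b=0, c=1, d=0): U0=0, U1=0, U2=0, U3=0, U4=1, U5=0, U6=1, U7=1, U8=0, U9=1, giving Y=1. Observed 0.
Test 1: faults giving observed 0 are {U0 stuck-at-1, U1 stuck-at-1, U3 stuck-at-1, U4 stuck-at-0, U5 stuck-at-1, U6 stuck-at-0, U7 stuck-at-0, U8 stuck-at-1, U9 stuck-at-0}.
Test 2 (a=1, b=1, c=1, d=0): fault-free U0=1, U1=0, U2=1, U3=0, U4=1, U5=0, U6=1, U7=1, U8=0, U9=1 → 1; observed 1. Eliminates U1 stuck-at-1, U3 stuck-at-1, U4 stuck-at-0, U5 stuck-at-1, U6 stuck-at-0, U7 stuck-at-0, U8 stuck-at-1, U9 stuck-at-0.
Only U0 stuck-at-1 is consistent with every test.

U0 stuck-at-1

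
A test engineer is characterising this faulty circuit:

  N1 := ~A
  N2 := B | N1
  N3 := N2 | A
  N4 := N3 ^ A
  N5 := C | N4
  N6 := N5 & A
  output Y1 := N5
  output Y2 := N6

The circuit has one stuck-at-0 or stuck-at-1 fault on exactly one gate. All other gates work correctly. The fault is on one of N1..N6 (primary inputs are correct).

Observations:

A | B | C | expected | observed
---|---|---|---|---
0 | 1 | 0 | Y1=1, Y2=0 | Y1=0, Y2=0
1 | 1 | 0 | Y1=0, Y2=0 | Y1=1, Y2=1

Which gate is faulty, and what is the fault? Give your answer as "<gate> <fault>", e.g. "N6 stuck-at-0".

Fault-free values for test 1 (A=0, B=1, C=0): N1=1, N2=1, N3=1, N4=1, N5=1, N6=0, giving Y1=1, Y2=0. Observed Y1=0, Y2=0.
Test 1: faults giving observed Y1=0, Y2=0 are {N2 stuck-at-0, N3 stuck-at-0, N4 stuck-at-0, N5 stuck-at-0}.
Test 2 (A=1, B=1, C=0): fault-free N1=0, N2=1, N3=1, N4=0, N5=0, N6=0 → Y1=0, Y2=0; observed Y1=1, Y2=1. Eliminates N2 stuck-at-0, N4 stuck-at-0, N5 stuck-at-0.
Only N3 stuck-at-0 is consistent with every test.

N3 stuck-at-0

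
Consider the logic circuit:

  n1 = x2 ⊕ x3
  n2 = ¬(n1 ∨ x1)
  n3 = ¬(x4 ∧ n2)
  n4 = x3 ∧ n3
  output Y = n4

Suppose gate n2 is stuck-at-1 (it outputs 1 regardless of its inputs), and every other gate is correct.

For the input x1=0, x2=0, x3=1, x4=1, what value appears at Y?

0

Propagate with n2 forced: n1=1, n2=1 [stuck-at-1], n3=0, n4=0.
So Y = 0. (Without the fault it would be 1.)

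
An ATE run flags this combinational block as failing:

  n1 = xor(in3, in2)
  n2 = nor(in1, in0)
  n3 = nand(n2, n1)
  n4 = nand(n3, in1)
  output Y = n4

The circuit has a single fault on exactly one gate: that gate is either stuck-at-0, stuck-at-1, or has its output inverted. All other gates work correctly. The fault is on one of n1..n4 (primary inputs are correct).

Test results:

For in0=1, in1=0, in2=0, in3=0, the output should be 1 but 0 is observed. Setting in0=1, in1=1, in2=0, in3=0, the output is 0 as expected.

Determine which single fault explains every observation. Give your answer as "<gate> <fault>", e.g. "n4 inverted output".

Fault-free values for test 1 (in0=1, in1=0, in2=0, in3=0): n1=0, n2=0, n3=1, n4=1, giving Y=1. Observed 0.
Test 1: faults giving observed 0 are {n4 stuck-at-0, n4 inverted output}.
Test 2 (in0=1, in1=1, in2=0, in3=0): fault-free n1=0, n2=0, n3=1, n4=0 → 0; observed 0. Eliminates n4 inverted output.
Only n4 stuck-at-0 is consistent with every test.

n4 stuck-at-0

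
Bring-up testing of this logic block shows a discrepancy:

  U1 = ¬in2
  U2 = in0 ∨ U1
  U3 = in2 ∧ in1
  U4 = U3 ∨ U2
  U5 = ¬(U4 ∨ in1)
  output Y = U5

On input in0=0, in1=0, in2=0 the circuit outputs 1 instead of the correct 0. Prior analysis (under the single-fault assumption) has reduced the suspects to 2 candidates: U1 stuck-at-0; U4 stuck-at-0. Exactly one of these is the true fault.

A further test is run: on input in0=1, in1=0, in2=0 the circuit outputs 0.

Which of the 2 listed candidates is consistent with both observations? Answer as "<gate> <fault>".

Evaluate each candidate on input in0=1, in1=0, in2=0:
  U1 stuck-at-0: U1=0 [stuck-at-0], U2=1, U3=0, U4=1, U5=0 → 0 — matches
  U4 stuck-at-0: U1=1, U2=1, U3=0, U4=0 [stuck-at-0], U5=1 → 1 — eliminated
Only U1 stuck-at-0 reproduces the observed 0.

U1 stuck-at-0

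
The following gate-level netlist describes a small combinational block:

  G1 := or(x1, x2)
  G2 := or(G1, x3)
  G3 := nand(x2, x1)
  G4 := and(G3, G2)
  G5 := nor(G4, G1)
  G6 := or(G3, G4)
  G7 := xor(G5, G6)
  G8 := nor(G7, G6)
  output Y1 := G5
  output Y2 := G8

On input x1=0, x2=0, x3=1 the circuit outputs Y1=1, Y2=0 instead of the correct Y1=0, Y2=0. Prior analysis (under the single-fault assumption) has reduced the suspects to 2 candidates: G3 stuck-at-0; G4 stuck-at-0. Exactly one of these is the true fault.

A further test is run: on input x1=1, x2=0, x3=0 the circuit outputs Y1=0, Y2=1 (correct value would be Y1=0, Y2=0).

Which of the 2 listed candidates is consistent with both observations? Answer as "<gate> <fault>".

G3 stuck-at-0

Evaluate each candidate on input x1=1, x2=0, x3=0:
  G3 stuck-at-0: G1=1, G2=1, G3=0 [stuck-at-0], G4=0, G5=0, G6=0, G7=0, G8=1 → Y1=0, Y2=1 — matches
  G4 stuck-at-0: G1=1, G2=1, G3=1, G4=0 [stuck-at-0], G5=0, G6=1, G7=1, G8=0 → Y1=0, Y2=0 — eliminated
Only G3 stuck-at-0 reproduces the observed Y1=0, Y2=1.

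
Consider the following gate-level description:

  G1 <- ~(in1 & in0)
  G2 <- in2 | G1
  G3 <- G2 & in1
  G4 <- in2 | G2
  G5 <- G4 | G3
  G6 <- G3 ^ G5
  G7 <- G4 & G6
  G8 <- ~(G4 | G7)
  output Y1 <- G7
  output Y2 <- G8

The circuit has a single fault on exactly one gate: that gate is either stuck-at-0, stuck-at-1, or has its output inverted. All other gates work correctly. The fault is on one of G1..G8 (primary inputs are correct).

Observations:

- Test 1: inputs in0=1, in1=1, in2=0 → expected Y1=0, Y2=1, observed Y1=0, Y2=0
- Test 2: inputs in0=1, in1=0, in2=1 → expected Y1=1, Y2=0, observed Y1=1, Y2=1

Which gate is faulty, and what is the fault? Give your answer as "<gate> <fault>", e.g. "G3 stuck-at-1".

G8 inverted output

Fault-free values for test 1 (in0=1, in1=1, in2=0): G1=0, G2=0, G3=0, G4=0, G5=0, G6=0, G7=0, G8=1, giving Y1=0, Y2=1. Observed Y1=0, Y2=0.
Test 1: faults giving observed Y1=0, Y2=0 are {G1 stuck-at-1, G1 inverted output, G2 stuck-at-1, G2 inverted output, G8 stuck-at-0, G8 inverted output}.
Test 2 (in0=1, in1=0, in2=1): fault-free G1=1, G2=1, G3=0, G4=1, G5=1, G6=1, G7=1, G8=0 → Y1=1, Y2=0; observed Y1=1, Y2=1. Eliminates G1 stuck-at-1, G1 inverted output, G2 stuck-at-1, G2 inverted output, G8 stuck-at-0.
Only G8 inverted output is consistent with every test.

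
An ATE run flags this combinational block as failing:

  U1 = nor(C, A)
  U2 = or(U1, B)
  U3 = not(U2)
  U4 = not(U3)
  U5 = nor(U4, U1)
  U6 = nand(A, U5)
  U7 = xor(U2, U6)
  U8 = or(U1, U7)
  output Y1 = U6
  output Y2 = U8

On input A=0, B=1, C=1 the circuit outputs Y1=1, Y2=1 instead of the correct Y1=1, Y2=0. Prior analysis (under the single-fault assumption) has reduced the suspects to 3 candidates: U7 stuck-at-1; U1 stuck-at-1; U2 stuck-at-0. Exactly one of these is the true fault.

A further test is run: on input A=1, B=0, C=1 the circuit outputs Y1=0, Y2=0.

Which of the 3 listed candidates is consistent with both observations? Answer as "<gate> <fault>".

Evaluate each candidate on input A=1, B=0, C=1:
  U7 stuck-at-1: U1=0, U2=0, U3=1, U4=0, U5=1, U6=0, U7=1 [stuck-at-1], U8=1 → Y1=0, Y2=1 — eliminated
  U1 stuck-at-1: U1=1 [stuck-at-1], U2=1, U3=0, U4=1, U5=0, U6=1, U7=0, U8=1 → Y1=1, Y2=1 — eliminated
  U2 stuck-at-0: U1=0, U2=0 [stuck-at-0], U3=1, U4=0, U5=1, U6=0, U7=0, U8=0 → Y1=0, Y2=0 — matches
Only U2 stuck-at-0 reproduces the observed Y1=0, Y2=0.

U2 stuck-at-0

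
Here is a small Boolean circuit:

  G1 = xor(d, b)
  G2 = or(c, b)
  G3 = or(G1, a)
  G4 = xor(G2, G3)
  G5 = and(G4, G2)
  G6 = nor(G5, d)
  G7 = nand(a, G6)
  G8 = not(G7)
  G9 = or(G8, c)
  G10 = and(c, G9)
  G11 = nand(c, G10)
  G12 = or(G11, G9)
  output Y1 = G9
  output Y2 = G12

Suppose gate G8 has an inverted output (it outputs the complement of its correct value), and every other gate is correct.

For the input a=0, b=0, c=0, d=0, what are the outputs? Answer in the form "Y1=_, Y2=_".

Y1=1, Y2=1

Propagate with G8 forced: G1=0, G2=0, G3=0, G4=0, G5=0, G6=1, G7=1, G8=1 [inverted output], G9=1, G10=0, G11=1, G12=1.
So the outputs are Y1=1, Y2=1. (Without the fault they would be Y1=0, Y2=1.)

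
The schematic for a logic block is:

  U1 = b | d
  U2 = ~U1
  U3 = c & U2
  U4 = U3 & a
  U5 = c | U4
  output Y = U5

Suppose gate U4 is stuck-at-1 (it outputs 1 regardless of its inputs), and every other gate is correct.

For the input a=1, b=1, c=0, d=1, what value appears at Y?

Propagate with U4 forced: U1=1, U2=0, U3=0, U4=1 [stuck-at-1], U5=1.
So Y = 1. (Without the fault it would be 0.)

1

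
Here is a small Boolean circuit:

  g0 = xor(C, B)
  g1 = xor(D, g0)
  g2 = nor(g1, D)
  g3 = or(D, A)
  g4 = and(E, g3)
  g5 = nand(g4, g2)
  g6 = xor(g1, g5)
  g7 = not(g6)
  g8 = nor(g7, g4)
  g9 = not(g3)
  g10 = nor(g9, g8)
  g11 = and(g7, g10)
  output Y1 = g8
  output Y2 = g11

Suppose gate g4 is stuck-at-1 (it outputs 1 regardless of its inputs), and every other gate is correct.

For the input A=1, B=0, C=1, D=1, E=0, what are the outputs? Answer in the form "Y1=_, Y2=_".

Propagate with g4 forced: g0=1, g1=0, g2=0, g3=1, g4=1 [stuck-at-1], g5=1, g6=1, g7=0, g8=0, g9=0, g10=1, g11=0.
So the outputs are Y1=0, Y2=0. (Without the fault they would be Y1=1, Y2=0.)

Y1=0, Y2=0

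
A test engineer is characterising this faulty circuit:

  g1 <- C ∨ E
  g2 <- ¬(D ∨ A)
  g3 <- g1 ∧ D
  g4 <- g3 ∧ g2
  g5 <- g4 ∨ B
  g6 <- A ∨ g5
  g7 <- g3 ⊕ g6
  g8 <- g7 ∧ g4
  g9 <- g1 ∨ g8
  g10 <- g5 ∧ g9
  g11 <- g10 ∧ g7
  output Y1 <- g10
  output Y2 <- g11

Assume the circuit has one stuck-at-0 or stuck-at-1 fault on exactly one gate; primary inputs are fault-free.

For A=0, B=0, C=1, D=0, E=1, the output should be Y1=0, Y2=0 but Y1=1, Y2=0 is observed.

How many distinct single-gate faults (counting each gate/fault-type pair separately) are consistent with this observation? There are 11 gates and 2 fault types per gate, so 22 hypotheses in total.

2

Fault-free: g1=1, g2=1, g3=0, g4=0, g5=0, g6=0, g7=0, g8=0, g9=1, g10=0, g11=0 → Y1=0, Y2=0. Observed Y1=1, Y2=0.
  g1: none of the 2 fault types match ✗
  g2: none of the 2 fault types match ✗
  g3: stuck-at-1 ✓; others ✗
  g4: none of the 2 fault types match ✗
  g5: none of the 2 fault types match ✗
  g6: none of the 2 fault types match ✗
  g7: none of the 2 fault types match ✗
  g8: none of the 2 fault types match ✗
  g9: none of the 2 fault types match ✗
  g10: stuck-at-1 ✓; others ✗
  g11: none of the 2 fault types match ✗
Consistent faults: {g3 stuck-at-1, g10 stuck-at-1} — 2 in all.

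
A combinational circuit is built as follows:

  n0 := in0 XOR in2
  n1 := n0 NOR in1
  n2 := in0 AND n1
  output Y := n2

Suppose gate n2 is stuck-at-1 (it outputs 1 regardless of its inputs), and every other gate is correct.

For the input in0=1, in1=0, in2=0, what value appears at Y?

1

Propagate with n2 forced: n0=1, n1=0, n2=1 [stuck-at-1].
So Y = 1. (Without the fault it would be 0.)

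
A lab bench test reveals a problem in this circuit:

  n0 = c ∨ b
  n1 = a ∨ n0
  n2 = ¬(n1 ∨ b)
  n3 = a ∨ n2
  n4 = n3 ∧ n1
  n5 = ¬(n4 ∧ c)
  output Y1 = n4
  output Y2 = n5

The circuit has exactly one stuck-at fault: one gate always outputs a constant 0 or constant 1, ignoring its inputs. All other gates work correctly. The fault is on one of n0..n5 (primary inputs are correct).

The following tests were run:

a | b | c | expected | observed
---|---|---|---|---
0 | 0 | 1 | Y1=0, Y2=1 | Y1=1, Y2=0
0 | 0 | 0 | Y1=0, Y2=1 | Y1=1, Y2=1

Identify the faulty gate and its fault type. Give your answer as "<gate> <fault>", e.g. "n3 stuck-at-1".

Fault-free values for test 1 (a=0, b=0, c=1): n0=1, n1=1, n2=0, n3=0, n4=0, n5=1, giving Y1=0, Y2=1. Observed Y1=1, Y2=0.
Test 1: faults giving observed Y1=1, Y2=0 are {n2 stuck-at-1, n3 stuck-at-1, n4 stuck-at-1}.
Test 2 (a=0, b=0, c=0): fault-free n0=0, n1=0, n2=1, n3=1, n4=0, n5=1 → Y1=0, Y2=1; observed Y1=1, Y2=1. Eliminates n2 stuck-at-1, n3 stuck-at-1.
Only n4 stuck-at-1 is consistent with every test.

n4 stuck-at-1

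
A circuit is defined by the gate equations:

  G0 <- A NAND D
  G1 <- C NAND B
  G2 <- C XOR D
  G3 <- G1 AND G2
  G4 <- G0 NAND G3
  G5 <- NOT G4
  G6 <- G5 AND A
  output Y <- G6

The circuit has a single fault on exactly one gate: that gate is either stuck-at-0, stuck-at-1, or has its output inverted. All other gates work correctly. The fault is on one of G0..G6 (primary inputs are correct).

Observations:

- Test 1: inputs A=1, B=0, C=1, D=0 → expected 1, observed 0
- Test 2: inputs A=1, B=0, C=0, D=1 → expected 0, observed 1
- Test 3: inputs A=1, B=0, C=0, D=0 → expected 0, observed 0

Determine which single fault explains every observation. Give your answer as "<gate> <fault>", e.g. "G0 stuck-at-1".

Fault-free values for test 1 (A=1, B=0, C=1, D=0): G0=1, G1=1, G2=1, G3=1, G4=0, G5=1, G6=1, giving Y=1. Observed 0.
Test 1: faults giving observed 0 are {G0 stuck-at-0, G0 inverted output, G1 stuck-at-0, G1 inverted output, G2 stuck-at-0, G2 inverted output, G3 stuck-at-0, G3 inverted output, G4 stuck-at-1, G4 inverted output, G5 stuck-at-0, G5 inverted output, G6 stuck-at-0, G6 inverted output}.
Test 2 (A=1, B=0, C=0, D=1): fault-free G0=0, G1=1, G2=1, G3=1, G4=1, G5=0, G6=0 → 0; observed 1. Eliminates G0 stuck-at-0, G1 stuck-at-0, G1 inverted output, G2 stuck-at-0, G2 inverted output, G3 stuck-at-0, G3 inverted output, G4 stuck-at-1, G5 stuck-at-0, G6 stuck-at-0.
Test 3 (A=1, B=0, C=0, D=0): fault-free G0=1, G1=1, G2=0, G3=0, G4=1, G5=0, G6=0 → 0; observed 0. Eliminates G4 inverted output, G5 inverted output, G6 inverted output.
Only G0 inverted output is consistent with every test.

G0 inverted output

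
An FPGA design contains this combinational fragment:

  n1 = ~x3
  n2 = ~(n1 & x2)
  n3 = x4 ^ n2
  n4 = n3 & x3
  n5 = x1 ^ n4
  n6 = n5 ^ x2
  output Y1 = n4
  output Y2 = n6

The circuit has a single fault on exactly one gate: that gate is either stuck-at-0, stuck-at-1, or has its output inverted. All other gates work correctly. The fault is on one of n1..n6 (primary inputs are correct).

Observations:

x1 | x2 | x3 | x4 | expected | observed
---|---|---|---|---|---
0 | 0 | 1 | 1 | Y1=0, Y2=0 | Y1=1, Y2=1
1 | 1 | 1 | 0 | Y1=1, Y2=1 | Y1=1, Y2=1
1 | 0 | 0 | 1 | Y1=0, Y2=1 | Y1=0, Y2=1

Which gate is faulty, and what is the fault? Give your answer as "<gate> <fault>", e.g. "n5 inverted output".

n3 stuck-at-1

Fault-free values for test 1 (x1=0, x2=0, x3=1, x4=1): n1=0, n2=1, n3=0, n4=0, n5=0, n6=0, giving Y1=0, Y2=0. Observed Y1=1, Y2=1.
Test 1: faults giving observed Y1=1, Y2=1 are {n2 stuck-at-0, n2 inverted output, n3 stuck-at-1, n3 inverted output, n4 stuck-at-1, n4 inverted output}.
Test 2 (x1=1, x2=1, x3=1, x4=0): fault-free n1=0, n2=1, n3=1, n4=1, n5=0, n6=1 → Y1=1, Y2=1; observed Y1=1, Y2=1. Eliminates n2 stuck-at-0, n2 inverted output, n3 inverted output, n4 inverted output.
Test 3 (x1=1, x2=0, x3=0, x4=1): fault-free n1=1, n2=1, n3=0, n4=0, n5=1, n6=1 → Y1=0, Y2=1; observed Y1=0, Y2=1. Eliminates n4 stuck-at-1.
Only n3 stuck-at-1 is consistent with every test.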